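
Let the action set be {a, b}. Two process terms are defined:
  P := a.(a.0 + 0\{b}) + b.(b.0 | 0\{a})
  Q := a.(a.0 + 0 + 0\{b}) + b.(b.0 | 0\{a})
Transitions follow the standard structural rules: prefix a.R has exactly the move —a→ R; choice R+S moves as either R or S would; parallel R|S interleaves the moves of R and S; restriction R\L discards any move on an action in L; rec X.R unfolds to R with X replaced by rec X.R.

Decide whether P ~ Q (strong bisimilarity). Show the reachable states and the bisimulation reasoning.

LTS(P): 5 reachable states
  s0 = a.(a.0 + 0\{b}) + b.(b.0 | 0\{a}) :: --a--▸ s1, --b--▸ s2
  s1 = a.0 + 0\{b} :: --a--▸ s3
  s2 = b.0 | 0\{a} :: --b--▸ s4
  s3 = 0 :: (no moves)
  s4 = 0 | 0\{a} :: (no moves)
LTS(Q): 5 reachable states
  t0 = a.(a.0 + 0 + 0\{b}) + b.(b.0 | 0\{a}) :: --a--▸ t1, --b--▸ t2
  t1 = a.0 + 0 + 0\{b} :: --a--▸ t3
  t2 = b.0 | 0\{a} :: --b--▸ t4
  t3 = 0 :: (no moves)
  t4 = 0 | 0\{a} :: (no moves)
Bisimilarity quotient blocks:
  B0 = {s0, t0}
  B1 = {s1, t1}
  B2 = {s3, s4, t3, t4}
  B3 = {s2, t2}
s0 ∈ B0, t0 ∈ B0 → same block

YES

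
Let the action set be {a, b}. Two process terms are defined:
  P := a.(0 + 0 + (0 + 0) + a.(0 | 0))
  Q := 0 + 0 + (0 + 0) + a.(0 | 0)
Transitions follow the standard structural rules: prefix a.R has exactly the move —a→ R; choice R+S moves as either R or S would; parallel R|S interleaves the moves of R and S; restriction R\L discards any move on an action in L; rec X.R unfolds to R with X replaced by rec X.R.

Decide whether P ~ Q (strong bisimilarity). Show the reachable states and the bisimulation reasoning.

NO

Reachable graph of P (3 states):
  m0 = a.(0 + 0 + (0 + 0) + a.(0 | 0)) → ··a··> m1
  m1 = 0 + 0 + (0 + 0) + a.(0 | 0) → ··a··> m2
  m2 = 0 | 0 → (no moves)
Reachable graph of Q (2 states):
  n0 = 0 + 0 + (0 + 0) + a.(0 | 0) → ··a··> n1
  n1 = 0 | 0 → (no moves)
Partition-refinement fixed point:
  B0 = {m0}
  B1 = {m1, n0}
  B2 = {m2, n1}
m0 ∈ B0, n0 ∈ B1 → different blocks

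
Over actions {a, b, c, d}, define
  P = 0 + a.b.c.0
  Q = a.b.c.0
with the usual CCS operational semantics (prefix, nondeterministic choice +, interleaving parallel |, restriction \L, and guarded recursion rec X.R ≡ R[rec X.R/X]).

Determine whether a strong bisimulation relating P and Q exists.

YES

P's transition system — 4 states:
  u0 = 0 + a.b.c.0 :: ··a··> u1
  u1 = b.c.0 :: ··b··> u2
  u2 = c.0 :: ··c··> u3
  u3 = 0 :: deadlocked
Q's transition system — 4 states:
  v0 = a.b.c.0 :: ··a··> v1
  v1 = b.c.0 :: ··b··> v2
  v2 = c.0 :: ··c··> v3
  v3 = 0 :: deadlocked
Bisimilarity quotient blocks:
  B0 = {u0, v0}
  B1 = {u1, v1}
  B2 = {u2, v2}
  B3 = {u3, v3}
u0 ∈ B0, v0 ∈ B0 → same block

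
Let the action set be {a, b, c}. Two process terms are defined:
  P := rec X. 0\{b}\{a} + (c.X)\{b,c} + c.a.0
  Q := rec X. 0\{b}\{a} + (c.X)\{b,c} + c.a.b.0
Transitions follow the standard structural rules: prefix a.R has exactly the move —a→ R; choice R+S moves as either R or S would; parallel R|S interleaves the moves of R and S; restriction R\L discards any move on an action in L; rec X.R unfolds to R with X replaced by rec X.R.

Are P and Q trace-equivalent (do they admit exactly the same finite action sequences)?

LTS(P): 3 reachable states
  p0 = rec X. 0\{b}\{a} + (c.X)\{b,c} + c.a.0 | ··c··> p1
  p1 = a.0 | ··a··> p2
  p2 = 0 | ·
LTS(Q): 4 reachable states
  q0 = rec X. 0\{b}\{a} + (c.X)\{b,c} + c.a.b.0 | ··c··> q1
  q1 = a.b.0 | ··a··> q2
  q2 = b.0 | ··b··> q3
  q3 = 0 | ·
Trace ⟨cab⟩ through Q, begin at {q0}:
  [1] c ⇒ {q1}
  [2] a ⇒ {q2}
  [3] b ⇒ {q3}
  ✓ Q
Trace ⟨cab⟩ through P, begin at {p0}:
  [1] c ⇒ {p1}
  [2] a ⇒ {p2}
  [3] b ⇒ ∅ (P stuck)

trace-distinct — witness ⟨cab⟩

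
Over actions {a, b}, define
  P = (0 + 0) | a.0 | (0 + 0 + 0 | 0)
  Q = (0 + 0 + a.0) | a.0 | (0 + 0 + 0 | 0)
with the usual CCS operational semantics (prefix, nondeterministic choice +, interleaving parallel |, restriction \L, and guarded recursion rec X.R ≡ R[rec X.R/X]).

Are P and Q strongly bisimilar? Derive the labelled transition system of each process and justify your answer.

not bisimilar

Reachable graph of P (2 states):
  p0 = (0 + 0) | a.0 | (0 + 0 + 0 | 0) → ··a··> p1
  p1 = (0 + 0) | 0 | (0 + 0 + 0 | 0) → (no moves)
Reachable graph of Q (4 states):
  q0 = (0 + 0 + a.0) | a.0 | (0 + 0 + 0 | 0) → ··a··> q1, ··a··> q2
  q1 = (0 + 0 + a.0) | 0 | (0 + 0 + 0 | 0) → ··a··> q3
  q2 = 0 | a.0 | (0 + 0 + 0 | 0) → ··a··> q3
  q3 = 0 | 0 | (0 + 0 + 0 | 0) → (no moves)
Coarsest stable partition (strong bisimilarity classes):
  B0 = {p0, q1, q2}
  B1 = {p1, q3}
  B2 = {q0}
p0 ∈ B0, q0 ∈ B2 → different blocks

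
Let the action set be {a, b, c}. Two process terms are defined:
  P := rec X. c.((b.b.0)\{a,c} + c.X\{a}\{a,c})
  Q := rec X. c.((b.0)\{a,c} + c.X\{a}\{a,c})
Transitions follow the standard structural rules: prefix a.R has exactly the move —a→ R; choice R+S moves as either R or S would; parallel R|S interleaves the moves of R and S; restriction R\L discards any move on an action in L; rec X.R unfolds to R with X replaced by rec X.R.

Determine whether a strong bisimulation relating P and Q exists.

P's transition system — 5 states:
  m0 = rec X. c.((b.b.0)\{a,c} + c.X\{a}\{a,c}) → -c-> m1
  m1 = (b.b.0)\{a,c} + c.(rec X. c.((b.b.0)\{a,c} + c.X\{a}\{a,c}))\{a}\{a,c} → -b-> m2, -c-> m3
  m2 = (b.0)\{a,c} → -b-> m4
  m3 = (rec X. c.((b.b.0)\{a,c} + c.X\{a}\{a,c}))\{a}\{a,c} → (no moves)
  m4 = 0\{a,c} → (no moves)
Q's transition system — 4 states:
  n0 = rec X. c.((b.0)\{a,c} + c.X\{a}\{a,c}) → -c-> n1
  n1 = (b.0)\{a,c} + c.(rec X. c.((b.0)\{a,c} + c.X\{a}\{a,c}))\{a}\{a,c} → -b-> n2, -c-> n3
  n2 = 0\{a,c} → (no moves)
  n3 = (rec X. c.((b.0)\{a,c} + c.X\{a}\{a,c}))\{a}\{a,c} → (no moves)
Bisimilarity quotient blocks:
  B0 = {m0}
  B1 = {m1}
  B2 = {m3, m4, n2, n3}
  B3 = {m2}
  B4 = {n0}
  B5 = {n1}
m0 ∈ B0, n0 ∈ B4 → different blocks

NO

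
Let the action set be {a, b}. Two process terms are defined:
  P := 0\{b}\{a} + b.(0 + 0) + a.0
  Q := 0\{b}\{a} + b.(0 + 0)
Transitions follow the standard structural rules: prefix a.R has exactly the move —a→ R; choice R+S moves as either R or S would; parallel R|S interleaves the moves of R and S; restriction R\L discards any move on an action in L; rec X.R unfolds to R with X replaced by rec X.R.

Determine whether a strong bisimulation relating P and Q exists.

Reachable graph of P (3 states):
  m0 = 0\{b}\{a} + b.(0 + 0) + a.0 has moves —a→ m1, —b→ m2
  m1 = 0 has moves stopped
  m2 = 0 + 0 has moves stopped
Reachable graph of Q (2 states):
  n0 = 0\{b}\{a} + b.(0 + 0) has moves —b→ n1
  n1 = 0 + 0 has moves stopped
Coarsest stable partition (strong bisimilarity classes):
  B0 = {m0}
  B1 = {m1, m2, n1}
  B2 = {n0}
m0 ∈ B0, n0 ∈ B2 → different blocks

P ≁ Q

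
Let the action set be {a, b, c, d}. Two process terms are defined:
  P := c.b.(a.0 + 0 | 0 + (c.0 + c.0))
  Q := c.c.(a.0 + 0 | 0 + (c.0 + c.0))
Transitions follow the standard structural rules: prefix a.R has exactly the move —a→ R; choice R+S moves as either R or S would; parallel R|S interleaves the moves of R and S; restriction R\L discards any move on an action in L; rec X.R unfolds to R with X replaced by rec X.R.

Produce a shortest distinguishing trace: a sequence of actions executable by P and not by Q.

LTS(P): 4 reachable states
  p0 = c.b.(a.0 + 0 | 0 + (c.0 + c.0)) | —c→ p1
  p1 = b.(a.0 + 0 | 0 + (c.0 + c.0)) | —b→ p2
  p2 = a.0 + 0 | 0 + (c.0 + c.0) | —a→ p3, —c→ p3
  p3 = 0 | stopped
LTS(Q): 4 reachable states
  q0 = c.c.(a.0 + 0 | 0 + (c.0 + c.0)) | —c→ q1
  q1 = c.(a.0 + 0 | 0 + (c.0 + c.0)) | —c→ q2
  q2 = a.0 + 0 | 0 + (c.0 + c.0) | —a→ q3, —c→ q3
  q3 = 0 | stopped
Executing cb from P (initial set {p0}):
  [1] c ⇒ {p1}
  [2] b ⇒ {p2}
  — P admits the full trace.
Executing cb from Q (initial set {q0}):
  [1] c ⇒ {q1}
  [2] b ⇒ no successor for Q

cb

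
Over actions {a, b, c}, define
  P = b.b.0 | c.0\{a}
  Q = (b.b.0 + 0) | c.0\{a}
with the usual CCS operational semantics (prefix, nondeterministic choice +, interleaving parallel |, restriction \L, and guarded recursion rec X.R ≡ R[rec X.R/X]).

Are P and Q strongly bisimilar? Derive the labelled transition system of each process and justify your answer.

P's transition system — 6 states:
  p0 = b.b.0 | c.0\{a} :: -b-> p1, -c-> p2
  p1 = b.0 | c.0\{a} :: -b-> p3, -c-> p4
  p2 = b.b.0 | 0\{a} :: -b-> p4
  p3 = 0 | c.0\{a} :: -c-> p5
  p4 = b.0 | 0\{a} :: -b-> p5
  p5 = 0 | 0\{a} :: ·
Q's transition system — 6 states:
  q0 = (b.b.0 + 0) | c.0\{a} :: -b-> q1, -c-> q2
  q1 = b.0 | c.0\{a} :: -b-> q3, -c-> q4
  q2 = (b.b.0 + 0) | 0\{a} :: -b-> q4
  q3 = 0 | c.0\{a} :: -c-> q5
  q4 = b.0 | 0\{a} :: -b-> q5
  q5 = 0 | 0\{a} :: ·
Coarsest stable partition (strong bisimilarity classes):
  B0 = {p0, q0}
  B1 = {p1, q1}
  B2 = {p4, q4}
  B3 = {p5, q5}
  B4 = {p3, q3}
  B5 = {p2, q2}
p0 ∈ B0, q0 ∈ B0 → same block

P ~ Q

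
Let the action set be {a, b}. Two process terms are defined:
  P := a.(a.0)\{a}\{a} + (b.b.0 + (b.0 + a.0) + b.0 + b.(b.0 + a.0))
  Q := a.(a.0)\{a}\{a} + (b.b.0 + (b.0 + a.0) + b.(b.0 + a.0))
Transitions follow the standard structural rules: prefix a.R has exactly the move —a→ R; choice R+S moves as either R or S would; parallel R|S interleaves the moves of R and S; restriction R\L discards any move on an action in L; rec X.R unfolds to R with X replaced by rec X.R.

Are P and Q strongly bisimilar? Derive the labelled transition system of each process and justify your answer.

P ~ Q

P's transition system — 5 states:
  p0 = a.(a.0)\{a}\{a} + (b.b.0 + (b.0 + a.0) + b.0 + b.(b.0 + a.0)) | ··a··> p1, ··a··> p2, ··b··> p2, ··b··> p3, ··b··> p4
  p1 = (a.0)\{a}\{a} | ∅
  p2 = 0 | ∅
  p3 = b.0 | ··b··> p2
  p4 = b.0 + a.0 | ··a··> p2, ··b··> p2
Q's transition system — 5 states:
  q0 = a.(a.0)\{a}\{a} + (b.b.0 + (b.0 + a.0) + b.(b.0 + a.0)) | ··a··> q1, ··a··> q2, ··b··> q2, ··b··> q3, ··b··> q4
  q1 = (a.0)\{a}\{a} | ∅
  q2 = 0 | ∅
  q3 = b.0 | ··b··> q2
  q4 = b.0 + a.0 | ··a··> q2, ··b··> q2
Bisimilarity quotient blocks:
  B0 = {p0, q0}
  B1 = {p1, p2, q1, q2}
  B2 = {p3, q3}
  B3 = {p4, q4}
p0 ∈ B0, q0 ∈ B0 → same block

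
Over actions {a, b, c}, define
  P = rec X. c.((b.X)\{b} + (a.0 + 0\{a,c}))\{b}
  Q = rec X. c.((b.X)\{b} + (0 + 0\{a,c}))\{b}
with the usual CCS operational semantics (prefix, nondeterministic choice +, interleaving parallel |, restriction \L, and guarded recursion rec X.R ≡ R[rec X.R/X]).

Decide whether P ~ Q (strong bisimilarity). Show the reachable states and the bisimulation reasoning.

LTS(P): 3 reachable states
  u0 = rec X. c.((b.X)\{b} + (a.0 + 0\{a,c}))\{b} ⊢ -c-> u1
  u1 = ((b.(rec X. c.((b.X)\{b} + (a.0 + 0\{a,c}))\{b}))\{b} + (a.0 + 0\{a,c}))\{b} ⊢ -a-> u2
  u2 = 0\{b} ⊢ ∅
LTS(Q): 2 reachable states
  v0 = rec X. c.((b.X)\{b} + (0 + 0\{a,c}))\{b} ⊢ -c-> v1
  v1 = ((b.(rec X. c.((b.X)\{b} + (0 + 0\{a,c}))\{b}))\{b} + (0 + 0\{a,c}))\{b} ⊢ ∅
Bisimilarity quotient blocks:
  B0 = {u0}
  B1 = {u1}
  B2 = {u2, v1}
  B3 = {v0}
u0 ∈ B0, v0 ∈ B3 → different blocks

NO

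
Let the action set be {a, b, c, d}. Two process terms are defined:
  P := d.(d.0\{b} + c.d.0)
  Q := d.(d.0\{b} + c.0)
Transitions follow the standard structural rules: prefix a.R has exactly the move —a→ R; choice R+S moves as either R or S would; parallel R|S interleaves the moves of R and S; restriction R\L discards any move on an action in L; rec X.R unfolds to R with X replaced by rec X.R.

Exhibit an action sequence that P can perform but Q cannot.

dcd

P's transition system — 5 states:
  u0 = d.(d.0\{b} + c.d.0) ⊢ -d-> u1
  u1 = d.0\{b} + c.d.0 ⊢ -c-> u2, -d-> u3
  u2 = d.0 ⊢ -d-> u4
  u3 = 0\{b} ⊢ stopped
  u4 = 0 ⊢ stopped
Q's transition system — 4 states:
  v0 = d.(d.0\{b} + c.0) ⊢ -d-> v1
  v1 = d.0\{b} + c.0 ⊢ -c-> v2, -d-> v3
  v2 = 0 ⊢ stopped
  v3 = 0\{b} ⊢ stopped
Executing dcd from P (initial set {u0}):
  step 1 (d): {u1}
  step 2 (c): {u2}
  step 3 (d): {u4}
  ✓ P
Executing dcd from Q (initial set {v0}):
  step 1 (d): {v1}
  step 2 (c): {v2}
  step 3 (d): ∅  — Q cannot continue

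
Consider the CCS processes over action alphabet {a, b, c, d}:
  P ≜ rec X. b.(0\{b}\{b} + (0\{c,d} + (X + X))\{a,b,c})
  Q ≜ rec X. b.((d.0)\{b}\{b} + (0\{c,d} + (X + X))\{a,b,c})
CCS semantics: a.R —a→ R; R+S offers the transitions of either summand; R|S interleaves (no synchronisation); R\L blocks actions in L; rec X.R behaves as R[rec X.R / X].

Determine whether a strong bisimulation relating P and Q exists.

P's transition system — 2 states:
  u0 = rec X. b.(0\{b}\{b} + (0\{c,d} + (X + X))\{a,b,c}) :: ··b··> u1
  u1 = 0\{b}\{b} + (0\{c,d} + ((rec X. b.(0\{b}\{b} + (0\{c,d} + (X + X))\{a,b,c})) + (rec X. b.(0\{b}\{b} + (0\{c,d} + (X + X))\{a,b,c}))))\{a,b,c} :: ∅
Q's transition system — 3 states:
  v0 = rec X. b.((d.0)\{b}\{b} + (0\{c,d} + (X + X))\{a,b,c}) :: ··b··> v1
  v1 = (d.0)\{b}\{b} + (0\{c,d} + ((rec X. b.((d.0)\{b}\{b} + (0\{c,d} + (X + X))\{a,b,c})) + (rec X. b.((d.0)\{b}\{b} + (0\{c,d} + (X + X))\{a,b,c}))))\{a,b,c} :: ··d··> v2
  v2 = 0\{b}\{b} :: ∅
Coarsest stable partition (strong bisimilarity classes):
  B0 = {u0}
  B1 = {u1, v2}
  B2 = {v0}
  B3 = {v1}
u0 ∈ B0, v0 ∈ B2 → different blocks

P ≁ Q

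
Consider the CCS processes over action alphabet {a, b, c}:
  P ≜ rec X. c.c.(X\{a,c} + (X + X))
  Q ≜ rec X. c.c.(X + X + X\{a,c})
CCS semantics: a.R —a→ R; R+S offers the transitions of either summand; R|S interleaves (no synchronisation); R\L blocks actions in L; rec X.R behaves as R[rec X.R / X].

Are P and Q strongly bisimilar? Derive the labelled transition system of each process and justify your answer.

Reachable graph of P (3 states):
  u0 = rec X. c.c.(X\{a,c} + (X + X)) :: =c=> u1
  u1 = c.((rec X. c.c.(X\{a,c} + (X + X)))\{a,c} + ((rec X. c.c.(X\{a,c} + (X + X))) + (rec X. c.c.(X\{a,c} + (X + X))))) :: =c=> u2
  u2 = (rec X. c.c.(X\{a,c} + (X + X)))\{a,c} + ((rec X. c.c.(X\{a,c} + (X + X))) + (rec X. c.c.(X\{a,c} + (X + X)))) :: =c=> u1
Reachable graph of Q (3 states):
  v0 = rec X. c.c.(X + X + X\{a,c}) :: =c=> v1
  v1 = c.((rec X. c.c.(X + X + X\{a,c})) + (rec X. c.c.(X + X + X\{a,c})) + (rec X. c.c.(X + X + X\{a,c}))\{a,c}) :: =c=> v2
  v2 = (rec X. c.c.(X + X + X\{a,c})) + (rec X. c.c.(X + X + X\{a,c})) + (rec X. c.c.(X + X + X\{a,c}))\{a,c} :: =c=> v1
Bisimilarity quotient blocks:
  B0 = {u0, u1, u2, v0, v1, v2}
u0 ∈ B0, v0 ∈ B0 → same block

bisimilar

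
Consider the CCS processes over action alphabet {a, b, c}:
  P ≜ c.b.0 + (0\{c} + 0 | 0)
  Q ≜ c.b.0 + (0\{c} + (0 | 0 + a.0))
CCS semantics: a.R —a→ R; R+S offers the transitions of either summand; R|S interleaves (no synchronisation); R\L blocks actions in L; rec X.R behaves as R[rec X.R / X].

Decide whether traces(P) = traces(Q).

traces(P) ≠ traces(Q) — witness ⟨a⟩

P's transition system — 3 states:
  u0 = c.b.0 + (0\{c} + 0 | 0) ⊢ ··c··> u1
  u1 = b.0 ⊢ ··b··> u2
  u2 = 0 ⊢ (no moves)
Q's transition system — 3 states:
  v0 = c.b.0 + (0\{c} + (0 | 0 + a.0)) ⊢ ··a··> v1, ··c··> v2
  v1 = 0 ⊢ (no moves)
  v2 = b.0 ⊢ ··b··> v1
Run σ = ⟨a⟩ on Q: start {v0}
  [1] a ⇒ {v1}
  ✓ Q
Run σ = ⟨a⟩ on P: start {u0}
  [1] a ⇒ ∅ (P stuck)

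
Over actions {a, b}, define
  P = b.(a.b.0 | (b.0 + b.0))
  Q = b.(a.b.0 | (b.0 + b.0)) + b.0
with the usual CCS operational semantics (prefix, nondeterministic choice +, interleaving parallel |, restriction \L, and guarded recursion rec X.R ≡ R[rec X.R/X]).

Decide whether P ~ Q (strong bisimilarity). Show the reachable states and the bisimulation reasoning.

P's transition system — 7 states:
  u0 = b.(a.b.0 | (b.0 + b.0)) | —b→ u1
  u1 = a.b.0 | (b.0 + b.0) | —a→ u2, —b→ u3
  u2 = b.0 | (b.0 + b.0) | —b→ u4, —b→ u5
  u3 = a.b.0 | 0 | —a→ u5
  u4 = 0 | (b.0 + b.0) | —b→ u6
  u5 = b.0 | 0 | —b→ u6
  u6 = 0 | 0 | ∅
Q's transition system — 8 states:
  v0 = b.(a.b.0 | (b.0 + b.0)) + b.0 | —b→ v1, —b→ v2
  v1 = 0 | ∅
  v2 = a.b.0 | (b.0 + b.0) | —a→ v3, —b→ v4
  v3 = b.0 | (b.0 + b.0) | —b→ v5, —b→ v6
  v4 = a.b.0 | 0 | —a→ v6
  v5 = 0 | (b.0 + b.0) | —b→ v7
  v6 = b.0 | 0 | —b→ v7
  v7 = 0 | 0 | ∅
Coarsest stable partition (strong bisimilarity classes):
  B0 = {u0}
  B1 = {u1, v2}
  B2 = {u3, v4}
  B3 = {u4, u5, v5, v6}
  B4 = {u6, v1, v7}
  B5 = {u2, v3}
  B6 = {v0}
u0 ∈ B0, v0 ∈ B6 → different blocks

NO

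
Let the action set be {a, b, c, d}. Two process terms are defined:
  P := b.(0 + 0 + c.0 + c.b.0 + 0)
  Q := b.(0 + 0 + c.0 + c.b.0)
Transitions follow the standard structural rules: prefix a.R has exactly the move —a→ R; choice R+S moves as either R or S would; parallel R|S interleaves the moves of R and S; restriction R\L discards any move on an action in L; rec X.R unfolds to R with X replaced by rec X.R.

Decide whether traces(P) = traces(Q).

P's transition system — 4 states:
  m0 = b.(0 + 0 + c.0 + c.b.0 + 0) :: ··b··> m1
  m1 = 0 + 0 + c.0 + c.b.0 + 0 :: ··c··> m2, ··c··> m3
  m2 = 0 :: (no moves)
  m3 = b.0 :: ··b··> m2
Q's transition system — 4 states:
  n0 = b.(0 + 0 + c.0 + c.b.0) :: ··b··> n1
  n1 = 0 + 0 + c.0 + c.b.0 :: ··c··> n2, ··c··> n3
  n2 = 0 :: (no moves)
  n3 = b.0 :: ··b··> n2
Partition-refinement fixed point:
  B0 = {m0, n0}
  B1 = {m1, n1}
  B2 = {m3, n3}
  B3 = {m2, n2}
m0 ∈ B0, n0 ∈ B0 → same block
Bisimilar ⇒ trace-equivalent.

traces(P) = traces(Q)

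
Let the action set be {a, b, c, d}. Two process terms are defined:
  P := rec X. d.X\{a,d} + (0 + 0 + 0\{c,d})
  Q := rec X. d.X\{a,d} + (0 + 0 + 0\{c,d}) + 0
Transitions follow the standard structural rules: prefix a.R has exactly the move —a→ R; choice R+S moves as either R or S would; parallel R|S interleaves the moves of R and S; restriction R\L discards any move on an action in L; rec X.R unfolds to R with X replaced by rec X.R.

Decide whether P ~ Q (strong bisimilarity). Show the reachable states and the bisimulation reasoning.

P's transition system — 2 states:
  p0 = rec X. d.X\{a,d} + (0 + 0 + 0\{c,d}) | —d→ p1
  p1 = (rec X. d.X\{a,d} + (0 + 0 + 0\{c,d}))\{a,d} | ·
Q's transition system — 2 states:
  q0 = rec X. d.X\{a,d} + (0 + 0 + 0\{c,d}) + 0 | —d→ q1
  q1 = (rec X. d.X\{a,d} + (0 + 0 + 0\{c,d}) + 0)\{a,d} | ·
Coarsest stable partition (strong bisimilarity classes):
  B0 = {p0, q0}
  B1 = {p1, q1}
p0 ∈ B0, q0 ∈ B0 → same block

YES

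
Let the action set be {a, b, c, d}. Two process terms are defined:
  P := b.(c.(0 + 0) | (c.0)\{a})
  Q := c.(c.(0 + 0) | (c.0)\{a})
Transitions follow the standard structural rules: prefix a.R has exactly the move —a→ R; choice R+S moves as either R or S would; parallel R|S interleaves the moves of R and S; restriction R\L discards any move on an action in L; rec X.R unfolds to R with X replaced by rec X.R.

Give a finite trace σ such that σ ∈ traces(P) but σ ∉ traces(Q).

LTS(P): 5 reachable states
  u0 = b.(c.(0 + 0) | (c.0)\{a}) → ··b··> u1
  u1 = c.(0 + 0) | (c.0)\{a} → ··c··> u2, ··c··> u3
  u2 = (0 + 0) | (c.0)\{a} → ··c··> u4
  u3 = c.(0 + 0) | 0\{a} → ··c··> u4
  u4 = (0 + 0) | 0\{a} → (no moves)
LTS(Q): 5 reachable states
  v0 = c.(c.(0 + 0) | (c.0)\{a}) → ··c··> v1
  v1 = c.(0 + 0) | (c.0)\{a} → ··c··> v2, ··c··> v3
  v2 = (0 + 0) | (c.0)\{a} → ··c··> v4
  v3 = c.(0 + 0) | 0\{a} → ··c··> v4
  v4 = (0 + 0) | 0\{a} → (no moves)
Trace ⟨b⟩ through P, begin at {u0}:
  step 1 (b): {u1}
  — P admits the full trace.
Trace ⟨b⟩ through Q, begin at {v0}:
  step 1 (b): no successor for Q

b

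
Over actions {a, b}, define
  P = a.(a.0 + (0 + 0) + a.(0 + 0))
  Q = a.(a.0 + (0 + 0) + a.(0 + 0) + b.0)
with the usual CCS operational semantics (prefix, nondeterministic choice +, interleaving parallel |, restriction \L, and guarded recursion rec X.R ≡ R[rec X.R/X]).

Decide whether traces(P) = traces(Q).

trace-distinct — witness ⟨ab⟩

LTS(P): 4 reachable states
  s0 = a.(a.0 + (0 + 0) + a.(0 + 0)) has moves =a=> s1
  s1 = a.0 + (0 + 0) + a.(0 + 0) has moves =a=> s2, =a=> s3
  s2 = 0 has moves ∅
  s3 = 0 + 0 has moves ∅
LTS(Q): 4 reachable states
  t0 = a.(a.0 + (0 + 0) + a.(0 + 0) + b.0) has moves =a=> t1
  t1 = a.0 + (0 + 0) + a.(0 + 0) + b.0 has moves =a=> t2, =a=> t3, =b=> t2
  t2 = 0 has moves ∅
  t3 = 0 + 0 has moves ∅
Trace ⟨ab⟩ through Q, begin at {t0}:
  step 1 (a): {t1}
  step 2 (b): {t2}
  ✓ Q
Trace ⟨ab⟩ through P, begin at {s0}:
  step 1 (a): {s1}
  step 2 (b): no successor for P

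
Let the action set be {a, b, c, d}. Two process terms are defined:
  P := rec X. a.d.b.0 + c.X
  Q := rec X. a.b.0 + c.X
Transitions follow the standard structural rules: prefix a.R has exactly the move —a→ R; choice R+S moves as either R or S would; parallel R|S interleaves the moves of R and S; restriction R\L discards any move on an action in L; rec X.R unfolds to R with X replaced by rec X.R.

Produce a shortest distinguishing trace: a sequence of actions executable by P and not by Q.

ad

P's transition system — 4 states:
  m0 = rec X. a.d.b.0 + c.X → --a--▸ m1, --c--▸ m0
  m1 = d.b.0 → --d--▸ m2
  m2 = b.0 → --b--▸ m3
  m3 = 0 → ·
Q's transition system — 3 states:
  n0 = rec X. a.b.0 + c.X → --a--▸ n1, --c--▸ n0
  n1 = b.0 → --b--▸ n2
  n2 = 0 → ·
Trace ⟨ad⟩ through P, begin at {m0}:
  after a @ step 1: {m1}
  after d @ step 2: {m2}
  P completes σ.
Trace ⟨ad⟩ through Q, begin at {n0}:
  after a @ step 1: {n1}
  after d @ step 2: ∅  — Q cannot continue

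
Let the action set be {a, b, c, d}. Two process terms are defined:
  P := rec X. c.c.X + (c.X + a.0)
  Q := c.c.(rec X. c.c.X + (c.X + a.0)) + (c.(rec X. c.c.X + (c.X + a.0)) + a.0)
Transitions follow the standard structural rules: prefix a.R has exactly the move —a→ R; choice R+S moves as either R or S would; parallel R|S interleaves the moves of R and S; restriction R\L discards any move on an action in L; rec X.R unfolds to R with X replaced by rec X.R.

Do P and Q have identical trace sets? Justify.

LTS(P): 3 reachable states
  m0 = rec X. c.c.X + (c.X + a.0) → -a-> m1, -c-> m0, -c-> m2
  m1 = 0 → ·
  m2 = c.(rec X. c.c.X + (c.X + a.0)) → -c-> m0
LTS(Q): 4 reachable states
  n0 = c.c.(rec X. c.c.X + (c.X + a.0)) + (c.(rec X. c.c.X + (c.X + a.0)) + a.0) → -a-> n1, -c-> n2, -c-> n3
  n1 = 0 → ·
  n2 = c.(rec X. c.c.X + (c.X + a.0)) → -c-> n3
  n3 = rec X. c.c.X + (c.X + a.0) → -a-> n1, -c-> n2, -c-> n3
Bisimilarity quotient blocks:
  B0 = {m0, n0, n3}
  B1 = {m1, n1}
  B2 = {m2, n2}
m0 ∈ B0, n0 ∈ B0 → same block
Bisimilar ⇒ trace-equivalent.

traces(P) = traces(Q)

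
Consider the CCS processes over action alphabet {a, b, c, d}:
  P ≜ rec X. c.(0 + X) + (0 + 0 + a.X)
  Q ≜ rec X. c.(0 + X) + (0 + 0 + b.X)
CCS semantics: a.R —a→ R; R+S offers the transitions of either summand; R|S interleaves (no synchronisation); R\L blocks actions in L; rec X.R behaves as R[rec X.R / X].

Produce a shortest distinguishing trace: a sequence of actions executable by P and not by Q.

a

P's transition system — 2 states:
  p0 = rec X. c.(0 + X) + (0 + 0 + a.X) has moves ··a··> p0, ··c··> p1
  p1 = 0 + (rec X. c.(0 + X) + (0 + 0 + a.X)) has moves ··a··> p0, ··c··> p1
Q's transition system — 2 states:
  q0 = rec X. c.(0 + X) + (0 + 0 + b.X) has moves ··b··> q0, ··c··> q1
  q1 = 0 + (rec X. c.(0 + X) + (0 + 0 + b.X)) has moves ··b··> q0, ··c··> q1
Run σ = ⟨a⟩ on P: start {p0}
  step 1 (a): {p0}
  P completes σ.
Run σ = ⟨a⟩ on Q: start {q0}
  step 1 (a): ∅  — Q cannot continue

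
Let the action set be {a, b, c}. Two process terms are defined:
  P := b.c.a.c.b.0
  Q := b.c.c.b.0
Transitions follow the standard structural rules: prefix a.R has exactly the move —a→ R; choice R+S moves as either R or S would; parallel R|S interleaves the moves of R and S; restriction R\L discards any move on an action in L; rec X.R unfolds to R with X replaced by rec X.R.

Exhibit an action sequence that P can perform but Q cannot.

P's transition system — 6 states:
  u0 = b.c.a.c.b.0 ⊢ —b→ u1
  u1 = c.a.c.b.0 ⊢ —c→ u2
  u2 = a.c.b.0 ⊢ —a→ u3
  u3 = c.b.0 ⊢ —c→ u4
  u4 = b.0 ⊢ —b→ u5
  u5 = 0 ⊢ (no moves)
Q's transition system — 5 states:
  v0 = b.c.c.b.0 ⊢ —b→ v1
  v1 = c.c.b.0 ⊢ —c→ v2
  v2 = c.b.0 ⊢ —c→ v3
  v3 = b.0 ⊢ —b→ v4
  v4 = 0 ⊢ (no moves)
Executing bca from P (initial set {u0}):
  step 1 (b): {u1}
  step 2 (c): {u2}
  step 3 (a): {u3}
  ✓ P
Executing bca from Q (initial set {v0}):
  step 1 (b): {v1}
  step 2 (c): {v2}
  step 3 (a): ∅  — Q cannot continue

bca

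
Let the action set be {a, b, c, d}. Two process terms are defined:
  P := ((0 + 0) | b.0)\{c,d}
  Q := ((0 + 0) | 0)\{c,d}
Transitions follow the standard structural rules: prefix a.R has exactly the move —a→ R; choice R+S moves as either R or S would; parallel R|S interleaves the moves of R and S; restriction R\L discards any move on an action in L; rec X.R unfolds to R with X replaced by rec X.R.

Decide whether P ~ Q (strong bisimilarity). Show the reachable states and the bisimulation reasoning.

NO

P's transition system — 2 states:
  p0 = ((0 + 0) | b.0)\{c,d} :: =b=> p1
  p1 = ((0 + 0) | 0)\{c,d} :: deadlocked
Q's transition system — 1 states:
  q0 = ((0 + 0) | 0)\{c,d} :: deadlocked
Coarsest stable partition (strong bisimilarity classes):
  B0 = {p0}
  B1 = {p1, q0}
p0 ∈ B0, q0 ∈ B1 → different blocks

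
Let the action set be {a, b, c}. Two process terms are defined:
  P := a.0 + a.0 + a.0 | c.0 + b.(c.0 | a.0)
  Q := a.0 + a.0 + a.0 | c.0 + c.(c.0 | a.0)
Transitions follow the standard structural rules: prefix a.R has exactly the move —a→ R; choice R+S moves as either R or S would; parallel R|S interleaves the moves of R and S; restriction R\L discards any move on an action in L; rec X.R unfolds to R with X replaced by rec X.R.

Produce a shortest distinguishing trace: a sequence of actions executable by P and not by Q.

LTS(P): 8 reachable states
  u0 = a.0 + a.0 + a.0 | c.0 + b.(c.0 | a.0) | ··a··> u1, ··a··> u2, ··b··> u3, ··c··> u4
  u1 = 0 | ∅
  u2 = 0 | c.0 | ··c··> u5
  u3 = c.0 | a.0 | ··a··> u6, ··c··> u7
  u4 = a.0 | 0 | ··a··> u5
  u5 = 0 | 0 | ∅
  u6 = c.0 | 0 | ··c··> u5
  u7 = 0 | a.0 | ··a··> u5
LTS(Q): 8 reachable states
  v0 = a.0 + a.0 + a.0 | c.0 + c.(c.0 | a.0) | ··a··> v1, ··a··> v2, ··c··> v3, ··c··> v4
  v1 = 0 | ∅
  v2 = 0 | c.0 | ··c··> v5
  v3 = a.0 | 0 | ··a··> v5
  v4 = c.0 | a.0 | ··a··> v6, ··c··> v7
  v5 = 0 | 0 | ∅
  v6 = c.0 | 0 | ··c··> v5
  v7 = 0 | a.0 | ··a··> v5
Trace ⟨b⟩ through P, begin at {u0}:
  [1] b ⇒ {u3}
  P completes σ.
Trace ⟨b⟩ through Q, begin at {v0}:
  [1] b ⇒ no successor for Q

b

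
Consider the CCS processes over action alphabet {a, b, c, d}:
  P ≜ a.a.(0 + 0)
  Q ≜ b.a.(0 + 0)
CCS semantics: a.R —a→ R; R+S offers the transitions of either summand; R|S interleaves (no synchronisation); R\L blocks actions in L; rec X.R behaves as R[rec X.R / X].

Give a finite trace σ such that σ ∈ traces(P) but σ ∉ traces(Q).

Reachable graph of P (3 states):
  p0 = a.a.(0 + 0) ⊢ ··a··> p1
  p1 = a.(0 + 0) ⊢ ··a··> p2
  p2 = 0 + 0 ⊢ ·
Reachable graph of Q (3 states):
  q0 = b.a.(0 + 0) ⊢ ··b··> q1
  q1 = a.(0 + 0) ⊢ ··a··> q2
  q2 = 0 + 0 ⊢ ·
Executing a from P (initial set {p0}):
  step 1 (a): {p1}
  P completes σ.
Executing a from Q (initial set {q0}):
  step 1 (a): ∅ (Q stuck)

a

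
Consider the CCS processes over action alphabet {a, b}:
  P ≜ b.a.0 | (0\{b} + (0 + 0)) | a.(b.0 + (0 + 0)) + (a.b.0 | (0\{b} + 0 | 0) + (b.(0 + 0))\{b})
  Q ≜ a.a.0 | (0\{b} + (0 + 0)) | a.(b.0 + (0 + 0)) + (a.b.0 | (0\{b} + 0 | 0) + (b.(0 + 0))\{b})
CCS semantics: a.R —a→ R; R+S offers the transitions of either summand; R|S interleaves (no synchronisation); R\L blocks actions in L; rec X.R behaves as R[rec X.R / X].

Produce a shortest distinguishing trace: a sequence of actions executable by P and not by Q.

LTS(P): 11 reachable states
  m0 = b.a.0 | (0\{b} + (0 + 0)) | a.(b.0 + (0 + 0)) + (a.b.0 | (0\{b} + 0 | 0) + (b.(0 + 0))\{b}) ⊢ =a=> m1, =a=> m2, =b=> m3
  m1 = b.0 | (0\{b} + 0 | 0) ⊢ =b=> m4
  m2 = b.a.0 | (0\{b} + (0 + 0)) | (b.0 + (0 + 0)) ⊢ =b=> m5, =b=> m6
  m3 = a.0 | (0\{b} + (0 + 0)) | a.(b.0 + (0 + 0)) ⊢ =a=> m5, =a=> m7
  m4 = 0 | (0\{b} + 0 | 0) ⊢ stopped
  m5 = a.0 | (0\{b} + (0 + 0)) | (b.0 + (0 + 0)) ⊢ =a=> m8, =b=> m9
  m6 = b.a.0 | (0\{b} + (0 + 0)) | 0 ⊢ =b=> m9
  m7 = 0 | (0\{b} + (0 + 0)) | a.(b.0 + (0 + 0)) ⊢ =a=> m8
  m8 = 0 | (0\{b} + (0 + 0)) | (b.0 + (0 + 0)) ⊢ =b=> m10
  m9 = a.0 | (0\{b} + (0 + 0)) | 0 ⊢ =a=> m10
  m10 = 0 | (0\{b} + (0 + 0)) | 0 ⊢ stopped
LTS(Q): 11 reachable states
  n0 = a.a.0 | (0\{b} + (0 + 0)) | a.(b.0 + (0 + 0)) + (a.b.0 | (0\{b} + 0 | 0) + (b.(0 + 0))\{b}) ⊢ =a=> n1, =a=> n2, =a=> n3
  n1 = a.0 | (0\{b} + (0 + 0)) | a.(b.0 + (0 + 0)) ⊢ =a=> n4, =a=> n5
  n2 = a.a.0 | (0\{b} + (0 + 0)) | (b.0 + (0 + 0)) ⊢ =a=> n5, =b=> n6
  n3 = b.0 | (0\{b} + 0 | 0) ⊢ =b=> n7
  n4 = 0 | (0\{b} + (0 + 0)) | a.(b.0 + (0 + 0)) ⊢ =a=> n8
  n5 = a.0 | (0\{b} + (0 + 0)) | (b.0 + (0 + 0)) ⊢ =a=> n8, =b=> n9
  n6 = a.a.0 | (0\{b} + (0 + 0)) | 0 ⊢ =a=> n9
  n7 = 0 | (0\{b} + 0 | 0) ⊢ stopped
  n8 = 0 | (0\{b} + (0 + 0)) | (b.0 + (0 + 0)) ⊢ =b=> n10
  n9 = a.0 | (0\{b} + (0 + 0)) | 0 ⊢ =a=> n10
  n10 = 0 | (0\{b} + (0 + 0)) | 0 ⊢ stopped
Trace ⟨b⟩ through P, begin at {m0}:
  [1] b ⇒ {m3}
  — P admits the full trace.
Trace ⟨b⟩ through Q, begin at {n0}:
  [1] b ⇒ ∅ (Q stuck)

b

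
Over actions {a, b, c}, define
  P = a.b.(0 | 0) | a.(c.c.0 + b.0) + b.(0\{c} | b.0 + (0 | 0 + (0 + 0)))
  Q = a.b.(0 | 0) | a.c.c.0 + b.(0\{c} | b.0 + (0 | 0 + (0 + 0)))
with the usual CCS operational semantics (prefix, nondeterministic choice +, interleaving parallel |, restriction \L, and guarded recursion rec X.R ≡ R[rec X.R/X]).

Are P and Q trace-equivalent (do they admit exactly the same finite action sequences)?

NO — witness ⟨aabb⟩

P's transition system — 14 states:
  u0 = a.b.(0 | 0) | a.(c.c.0 + b.0) + b.(0\{c} | b.0 + (0 | 0 + (0 + 0))) :: -a-> u1, -a-> u2, -b-> u3
  u1 = a.b.(0 | 0) | (c.c.0 + b.0) :: -a-> u4, -b-> u5, -c-> u6
  u2 = b.(0 | 0) | a.(c.c.0 + b.0) :: -a-> u4, -b-> u7
  u3 = 0\{c} | b.0 + (0 | 0 + (0 + 0)) :: -b-> u8
  u4 = b.(0 | 0) | (c.c.0 + b.0) :: -b-> u10, -b-> u9, -c-> u11
  u5 = a.b.(0 | 0) | 0 :: -a-> u10
  u6 = a.b.(0 | 0) | c.0 :: -a-> u11, -c-> u5
  u7 = 0 | 0 | a.(c.c.0 + b.0) :: -a-> u9
  u8 = 0\{c} | 0 :: ·
  u9 = 0 | 0 | (c.c.0 + b.0) :: -b-> u12, -c-> u13
  u10 = b.(0 | 0) | 0 :: -b-> u12
  u11 = b.(0 | 0) | c.0 :: -b-> u13, -c-> u10
  u12 = 0 | 0 | 0 :: ·
  u13 = 0 | 0 | c.0 :: -c-> u12
Q's transition system — 14 states:
  v0 = a.b.(0 | 0) | a.c.c.0 + b.(0\{c} | b.0 + (0 | 0 + (0 + 0))) :: -a-> v1, -a-> v2, -b-> v3
  v1 = a.b.(0 | 0) | c.c.0 :: -a-> v4, -c-> v5
  v2 = b.(0 | 0) | a.c.c.0 :: -a-> v4, -b-> v6
  v3 = 0\{c} | b.0 + (0 | 0 + (0 + 0)) :: -b-> v7
  v4 = b.(0 | 0) | c.c.0 :: -b-> v8, -c-> v9
  v5 = a.b.(0 | 0) | c.0 :: -a-> v9, -c-> v10
  v6 = 0 | 0 | a.c.c.0 :: -a-> v8
  v7 = 0\{c} | 0 :: ·
  v8 = 0 | 0 | c.c.0 :: -c-> v11
  v9 = b.(0 | 0) | c.0 :: -b-> v11, -c-> v12
  v10 = a.b.(0 | 0) | 0 :: -a-> v12
  v11 = 0 | 0 | c.0 :: -c-> v13
  v12 = b.(0 | 0) | 0 :: -b-> v13
  v13 = 0 | 0 | 0 :: ·
Executing aabb from P (initial set {u0}):
  [1] a ⇒ {u1, u2}
  [2] a ⇒ {u4}
  [3] b ⇒ {u10, u9}
  [4] b ⇒ {u12}
  — P admits the full trace.
Executing aabb from Q (initial set {v0}):
  [1] a ⇒ {v1, v2}
  [2] a ⇒ {v4}
  [3] b ⇒ {v8}
  [4] b ⇒ ∅  — Q cannot continue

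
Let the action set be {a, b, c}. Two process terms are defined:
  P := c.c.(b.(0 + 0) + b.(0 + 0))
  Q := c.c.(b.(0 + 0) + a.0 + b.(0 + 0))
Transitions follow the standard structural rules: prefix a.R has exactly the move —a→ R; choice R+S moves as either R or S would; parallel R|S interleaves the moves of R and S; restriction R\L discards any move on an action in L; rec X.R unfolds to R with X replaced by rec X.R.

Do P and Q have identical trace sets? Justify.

NO — witness ⟨cca⟩

LTS(P): 4 reachable states
  u0 = c.c.(b.(0 + 0) + b.(0 + 0)) has moves --c--▸ u1
  u1 = c.(b.(0 + 0) + b.(0 + 0)) has moves --c--▸ u2
  u2 = b.(0 + 0) + b.(0 + 0) has moves --b--▸ u3
  u3 = 0 + 0 has moves ∅
LTS(Q): 5 reachable states
  v0 = c.c.(b.(0 + 0) + a.0 + b.(0 + 0)) has moves --c--▸ v1
  v1 = c.(b.(0 + 0) + a.0 + b.(0 + 0)) has moves --c--▸ v2
  v2 = b.(0 + 0) + a.0 + b.(0 + 0) has moves --a--▸ v3, --b--▸ v4
  v3 = 0 has moves ∅
  v4 = 0 + 0 has moves ∅
Trace ⟨cca⟩ through Q, begin at {v0}:
  [1] c ⇒ {v1}
  [2] c ⇒ {v2}
  [3] a ⇒ {v3}
  — Q admits the full trace.
Trace ⟨cca⟩ through P, begin at {u0}:
  [1] c ⇒ {u1}
  [2] c ⇒ {u2}
  [3] a ⇒ ∅ (P stuck)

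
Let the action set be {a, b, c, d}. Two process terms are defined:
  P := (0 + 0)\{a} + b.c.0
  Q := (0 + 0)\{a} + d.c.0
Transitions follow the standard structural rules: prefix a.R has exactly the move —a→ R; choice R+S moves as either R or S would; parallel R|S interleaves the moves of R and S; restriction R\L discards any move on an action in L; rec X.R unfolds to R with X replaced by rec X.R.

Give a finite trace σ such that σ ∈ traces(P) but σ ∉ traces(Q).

P's transition system — 3 states:
  m0 = (0 + 0)\{a} + b.c.0 has moves --b--▸ m1
  m1 = c.0 has moves --c--▸ m2
  m2 = 0 has moves ∅
Q's transition system — 3 states:
  n0 = (0 + 0)\{a} + d.c.0 has moves --d--▸ n1
  n1 = c.0 has moves --c--▸ n2
  n2 = 0 has moves ∅
Trace ⟨b⟩ through P, begin at {m0}:
  [1] b ⇒ {m1}
  ✓ P
Trace ⟨b⟩ through Q, begin at {n0}:
  [1] b ⇒ no successor for Q

b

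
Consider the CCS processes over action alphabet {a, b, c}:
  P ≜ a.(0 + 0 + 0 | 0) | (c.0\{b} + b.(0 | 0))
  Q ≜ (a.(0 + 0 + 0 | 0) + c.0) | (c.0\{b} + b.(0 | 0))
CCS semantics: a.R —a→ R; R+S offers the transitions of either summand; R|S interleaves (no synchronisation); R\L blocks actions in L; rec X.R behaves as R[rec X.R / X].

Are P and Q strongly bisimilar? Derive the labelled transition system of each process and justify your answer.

P ≁ Q

LTS(P): 6 reachable states
  u0 = a.(0 + 0 + 0 | 0) | (c.0\{b} + b.(0 | 0)) ⊢ -a-> u1, -b-> u2, -c-> u3
  u1 = (0 + 0 + 0 | 0) | (c.0\{b} + b.(0 | 0)) ⊢ -b-> u4, -c-> u5
  u2 = a.(0 + 0 + 0 | 0) | (0 | 0) ⊢ -a-> u4
  u3 = a.(0 + 0 + 0 | 0) | 0\{b} ⊢ -a-> u5
  u4 = (0 + 0 + 0 | 0) | (0 | 0) ⊢ ∅
  u5 = (0 + 0 + 0 | 0) | 0\{b} ⊢ ∅
LTS(Q): 9 reachable states
  v0 = (a.(0 + 0 + 0 | 0) + c.0) | (c.0\{b} + b.(0 | 0)) ⊢ -a-> v1, -b-> v2, -c-> v3, -c-> v4
  v1 = (0 + 0 + 0 | 0) | (c.0\{b} + b.(0 | 0)) ⊢ -b-> v5, -c-> v6
  v2 = (a.(0 + 0 + 0 | 0) + c.0) | (0 | 0) ⊢ -a-> v5, -c-> v7
  v3 = (a.(0 + 0 + 0 | 0) + c.0) | 0\{b} ⊢ -a-> v6, -c-> v8
  v4 = 0 | (c.0\{b} + b.(0 | 0)) ⊢ -b-> v7, -c-> v8
  v5 = (0 + 0 + 0 | 0) | (0 | 0) ⊢ ∅
  v6 = (0 + 0 + 0 | 0) | 0\{b} ⊢ ∅
  v7 = 0 | (0 | 0) ⊢ ∅
  v8 = 0 | 0\{b} ⊢ ∅
Coarsest stable partition (strong bisimilarity classes):
  B0 = {u0}
  B1 = {u2, u3}
  B2 = {u4, u5, v5, v6, v7, v8}
  B3 = {u1, v1, v4}
  B4 = {v0}
  B5 = {v2, v3}
u0 ∈ B0, v0 ∈ B4 → different blocks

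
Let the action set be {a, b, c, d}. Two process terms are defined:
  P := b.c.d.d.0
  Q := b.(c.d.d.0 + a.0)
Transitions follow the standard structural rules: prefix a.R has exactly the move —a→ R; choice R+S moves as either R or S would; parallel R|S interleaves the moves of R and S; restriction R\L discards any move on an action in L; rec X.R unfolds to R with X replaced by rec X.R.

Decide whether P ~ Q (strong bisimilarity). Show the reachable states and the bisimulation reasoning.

not bisimilar

Reachable graph of P (5 states):
  u0 = b.c.d.d.0 → —b→ u1
  u1 = c.d.d.0 → —c→ u2
  u2 = d.d.0 → —d→ u3
  u3 = d.0 → —d→ u4
  u4 = 0 → (no moves)
Reachable graph of Q (5 states):
  v0 = b.(c.d.d.0 + a.0) → —b→ v1
  v1 = c.d.d.0 + a.0 → —a→ v2, —c→ v3
  v2 = 0 → (no moves)
  v3 = d.d.0 → —d→ v4
  v4 = d.0 → —d→ v2
Coarsest stable partition (strong bisimilarity classes):
  B0 = {u0}
  B1 = {u1}
  B2 = {u2, v3}
  B3 = {u3, v4}
  B4 = {u4, v2}
  B5 = {v0}
  B6 = {v1}
u0 ∈ B0, v0 ∈ B5 → different blocks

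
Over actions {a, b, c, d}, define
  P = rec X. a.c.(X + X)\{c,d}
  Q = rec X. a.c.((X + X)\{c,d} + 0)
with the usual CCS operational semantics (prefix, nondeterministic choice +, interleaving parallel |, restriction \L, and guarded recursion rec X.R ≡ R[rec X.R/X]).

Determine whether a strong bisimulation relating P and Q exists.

P ~ Q

P's transition system — 4 states:
  p0 = rec X. a.c.(X + X)\{c,d} ⊢ =a=> p1
  p1 = c.((rec X. a.c.(X + X)\{c,d}) + (rec X. a.c.(X + X)\{c,d}))\{c,d} ⊢ =c=> p2
  p2 = ((rec X. a.c.(X + X)\{c,d}) + (rec X. a.c.(X + X)\{c,d}))\{c,d} ⊢ =a=> p3
  p3 = (c.((rec X. a.c.(X + X)\{c,d}) + (rec X. a.c.(X + X)\{c,d}))\{c,d})\{c,d} ⊢ (no moves)
Q's transition system — 4 states:
  q0 = rec X. a.c.((X + X)\{c,d} + 0) ⊢ =a=> q1
  q1 = c.(((rec X. a.c.((X + X)\{c,d} + 0)) + (rec X. a.c.((X + X)\{c,d} + 0)))\{c,d} + 0) ⊢ =c=> q2
  q2 = ((rec X. a.c.((X + X)\{c,d} + 0)) + (rec X. a.c.((X + X)\{c,d} + 0)))\{c,d} + 0 ⊢ =a=> q3
  q3 = (c.(((rec X. a.c.((X + X)\{c,d} + 0)) + (rec X. a.c.((X + X)\{c,d} + 0)))\{c,d} + 0))\{c,d} ⊢ (no moves)
Partition-refinement fixed point:
  B0 = {p0, q0}
  B1 = {p1, q1}
  B2 = {p2, q2}
  B3 = {p3, q3}
p0 ∈ B0, q0 ∈ B0 → same block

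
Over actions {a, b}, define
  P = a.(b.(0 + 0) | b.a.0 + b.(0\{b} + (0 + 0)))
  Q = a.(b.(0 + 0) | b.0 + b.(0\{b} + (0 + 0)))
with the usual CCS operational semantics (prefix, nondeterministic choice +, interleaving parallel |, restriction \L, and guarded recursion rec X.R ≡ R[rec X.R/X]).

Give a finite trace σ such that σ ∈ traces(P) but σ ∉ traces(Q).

Reachable graph of P (8 states):
  s0 = a.(b.(0 + 0) | b.a.0 + b.(0\{b} + (0 + 0))) has moves ··a··> s1
  s1 = b.(0 + 0) | b.a.0 + b.(0\{b} + (0 + 0)) has moves ··b··> s2, ··b··> s3, ··b··> s4
  s2 = (0 + 0) | b.a.0 has moves ··b··> s5
  s3 = 0\{b} + (0 + 0) has moves stopped
  s4 = b.(0 + 0) | a.0 has moves ··a··> s6, ··b··> s5
  s5 = (0 + 0) | a.0 has moves ··a··> s7
  s6 = b.(0 + 0) | 0 has moves ··b··> s7
  s7 = (0 + 0) | 0 has moves stopped
Reachable graph of Q (6 states):
  t0 = a.(b.(0 + 0) | b.0 + b.(0\{b} + (0 + 0))) has moves ··a··> t1
  t1 = b.(0 + 0) | b.0 + b.(0\{b} + (0 + 0)) has moves ··b··> t2, ··b··> t3, ··b··> t4
  t2 = (0 + 0) | b.0 has moves ··b··> t5
  t3 = 0\{b} + (0 + 0) has moves stopped
  t4 = b.(0 + 0) | 0 has moves ··b··> t5
  t5 = (0 + 0) | 0 has moves stopped
Run σ = ⟨aba⟩ on P: start {s0}
  step 1 (a): {s1}
  step 2 (b): {s2, s3, s4}
  step 3 (a): {s6}
  ✓ P
Run σ = ⟨aba⟩ on Q: start {t0}
  step 1 (a): {t1}
  step 2 (b): {t2, t3, t4}
  step 3 (a): ∅ (Q stuck)

aba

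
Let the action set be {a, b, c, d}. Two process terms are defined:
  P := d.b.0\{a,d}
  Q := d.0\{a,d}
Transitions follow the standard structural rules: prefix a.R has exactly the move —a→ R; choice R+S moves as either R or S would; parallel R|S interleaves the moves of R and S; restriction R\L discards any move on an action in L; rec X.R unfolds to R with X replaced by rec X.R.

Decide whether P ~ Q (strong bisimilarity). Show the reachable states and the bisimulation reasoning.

LTS(P): 3 reachable states
  u0 = d.b.0\{a,d} :: =d=> u1
  u1 = b.0\{a,d} :: =b=> u2
  u2 = 0\{a,d} :: ·
LTS(Q): 2 reachable states
  v0 = d.0\{a,d} :: =d=> v1
  v1 = 0\{a,d} :: ·
Partition-refinement fixed point:
  B0 = {u0}
  B1 = {u1}
  B2 = {u2, v1}
  B3 = {v0}
u0 ∈ B0, v0 ∈ B3 → different blocks

NO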